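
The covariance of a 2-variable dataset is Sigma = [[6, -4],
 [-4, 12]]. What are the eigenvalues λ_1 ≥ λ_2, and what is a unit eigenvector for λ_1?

Step 1 — characteristic polynomial of 2×2 Sigma:
  det(Sigma - λI) = λ² - trace · λ + det = 0.
  trace = 6 + 12 = 18, det = 6·12 - (-4)² = 56.
Step 2 — discriminant:
  Δ = trace² - 4·det = 324 - 224 = 100.
Step 3 — eigenvalues:
  λ = (trace ± √Δ)/2 = (18 ± 10)/2,
  λ_1 = 14,  λ_2 = 4.

Step 4 — unit eigenvector for λ_1: solve (Sigma - λ_1 I)v = 0. First row:
  (6 - 14)·v_x + (-4)·v_y = 0, i.e. (-8)·v_x + (-4)·v_y = 0,
  so v ∝ (b, λ_1 - a) = (-4, 8); multiply by -1 so the first entry is positive: u = (4, -8).
  ||u|| = √((4)² + (-8)²) = √(80) ≈ 8.9443,
  v_1 = u/||u|| ≈ (0.4472, -0.8944) (||v_1|| = 1).

λ_1 = 14,  λ_2 = 4;  v_1 ≈ (0.4472, -0.8944)


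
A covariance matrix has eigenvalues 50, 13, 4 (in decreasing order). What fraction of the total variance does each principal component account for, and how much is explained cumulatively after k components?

Step 1 — total variance = trace(Sigma) = Σ λ_i = 50 + 13 + 4 = 67.

Step 2 — fraction explained by component i = λ_i / Σ λ:
  PC1: 50/67 = 0.7463
  PC2: 13/67 = 0.194
  PC3: 4/67 = 0.0597

Step 3 — cumulative fraction after k components = (λ_1 + ... + λ_k) / Σ λ:
  k = 1: 50/67 = 0.7463
  k = 2: (50 + 13)/67 = 63/67 = 0.9403
  k = 3: (50 + 13 + 4)/67 = 67/67 = 1

Summary (fraction, with percent):

explained: PC1 0.7463 (74.63%), PC2 0.194 (19.4%), PC3 0.0597 (5.97%);  cumulative: 0.7463, 0.9403, 1


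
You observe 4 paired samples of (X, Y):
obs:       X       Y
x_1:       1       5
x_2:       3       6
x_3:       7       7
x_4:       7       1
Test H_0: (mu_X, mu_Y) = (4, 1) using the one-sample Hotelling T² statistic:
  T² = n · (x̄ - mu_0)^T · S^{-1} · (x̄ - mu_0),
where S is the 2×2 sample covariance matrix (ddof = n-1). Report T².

Step 1 — sample mean vector:
  mean(X) = (1 + 3 + 7 + 7) / 4 = 18/4 = 4.5
  mean(Y) = (5 + 6 + 7 + 1) / 4 = 19/4 = 4.75
  x̄ = (4.5, 4.75),  deviation x̄ - mu_0 = (4.5, 4.75) - (4, 1) = (0.5, 3.75).

Step 2 — sample covariance matrix, S[i,j] = (1/(n-1)) · Σ_k (x_{k,i} - mean_i) · (x_{k,j} - mean_j), divisor n-1 = 3:
  S[X,X] = ((-3.5)·(-3.5) + (-1.5)·(-1.5) + (2.5)·(2.5) + (2.5)·(2.5)) / 3 = 27/3 = 9
  S[X,Y] = ((-3.5)·(0.25) + (-1.5)·(1.25) + (2.5)·(2.25) + (2.5)·(-3.75)) / 3 = -6.5/3 = -2.1667
  S[Y,Y] = ((0.25)·(0.25) + (1.25)·(1.25) + (2.25)·(2.25) + (-3.75)·(-3.75)) / 3 = 20.75/3 = 6.9167
  S = [[9, -2.1667],
 [-2.1667, 6.9167]].

Step 3 — invert S. det(S) = 9·6.9167 - (-2.1667)² = 57.5556.
  S^{-1} = (1/det) · [[d, -b], [-b, a]] = [[0.1202, 0.0376],
 [0.0376, 0.1564]].

Step 4 — quadratic form (x̄ - mu_0)^T · S^{-1} · (x̄ - mu_0):
  S^{-1} · (x̄ - mu_0) = (0.2013, 0.6052),
  (x̄ - mu_0)^T · [...] = (0.5)·(0.2013) + (3.75)·(0.6052) = 2.3702.

Step 5 — scale by n: T² = 4 · 2.3702 = 9.4807.

T² ≈ 9.4807


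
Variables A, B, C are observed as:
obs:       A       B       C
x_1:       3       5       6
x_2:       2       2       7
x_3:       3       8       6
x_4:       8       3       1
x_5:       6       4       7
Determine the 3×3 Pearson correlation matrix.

Step 1 — column means:
  mean(A) = (3 + 2 + 3 + 8 + 6) / 5 = 22/5 = 4.4
  mean(B) = (5 + 2 + 8 + 3 + 4) / 5 = 22/5 = 4.4
  mean(C) = (6 + 7 + 6 + 1 + 7) / 5 = 27/5 = 5.4

Step 2 — sample variances and covariances s[i,j] = (1/(n-1)) · Σ_k (x_{k,i} - mean_i) · (x_{k,j} - mean_j), with n-1 = 4:
  s[A,A] = ((-1.4)·(-1.4) + (-2.4)·(-2.4) + (-1.4)·(-1.4) + (3.6)·(3.6) + (1.6)·(1.6)) / 4 = 25.2/4 = 6.3
  s[A,B] = ((-1.4)·(0.6) + (-2.4)·(-2.4) + (-1.4)·(3.6) + (3.6)·(-1.4) + (1.6)·(-0.4)) / 4 = -5.8/4 = -1.45
  s[A,C] = ((-1.4)·(0.6) + (-2.4)·(1.6) + (-1.4)·(0.6) + (3.6)·(-4.4) + (1.6)·(1.6)) / 4 = -18.8/4 = -4.7
  s[B,B] = ((0.6)·(0.6) + (-2.4)·(-2.4) + (3.6)·(3.6) + (-1.4)·(-1.4) + (-0.4)·(-0.4)) / 4 = 21.2/4 = 5.3
  s[B,C] = ((0.6)·(0.6) + (-2.4)·(1.6) + (3.6)·(0.6) + (-1.4)·(-4.4) + (-0.4)·(1.6)) / 4 = 4.2/4 = 1.05
  s[C,C] = ((0.6)·(0.6) + (1.6)·(1.6) + (0.6)·(0.6) + (-4.4)·(-4.4) + (1.6)·(1.6)) / 4 = 25.2/4 = 6.3
  Sample standard deviations s_i = √(s[i,i]):
  s(A) = √(6.3) = 2.51
  s(B) = √(5.3) = 2.3022
  s(C) = √(6.3) = 2.51

Step 3 — r_{ij} = s_{ij} / (s_i · s_j):
  r[A,A] = 1 (diagonal).
  r[A,B] = -1.45 / (2.51 · 2.3022) = -1.45 / 5.7784 = -0.2509
  r[A,C] = -4.7 / (2.51 · 2.51) = -4.7 / 6.3 = -0.746
  r[B,B] = 1 (diagonal).
  r[B,C] = 1.05 / (2.3022 · 2.51) = 1.05 / 5.7784 = 0.1817
  r[C,C] = 1 (diagonal).

R is symmetric with unit diagonal. Assembling:

R = [[1, -0.2509, -0.746],
 [-0.2509, 1, 0.1817],
 [-0.746, 0.1817, 1]]


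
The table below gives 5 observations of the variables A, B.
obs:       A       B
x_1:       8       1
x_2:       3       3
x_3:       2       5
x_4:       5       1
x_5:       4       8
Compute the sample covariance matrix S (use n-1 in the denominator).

Step 1 — column means:
  mean(A) = (8 + 3 + 2 + 5 + 4) / 5 = 22/5 = 4.4
  mean(B) = (1 + 3 + 5 + 1 + 8) / 5 = 18/5 = 3.6

Step 2 — sample covariance S[i,j] = (1/(n-1)) · Σ_k (x_{k,i} - mean_i) · (x_{k,j} - mean_j), with n-1 = 4.
  S[A,A] = ((3.6)·(3.6) + (-1.4)·(-1.4) + (-2.4)·(-2.4) + (0.6)·(0.6) + (-0.4)·(-0.4)) / 4 = 21.2/4 = 5.3
  S[A,B] = ((3.6)·(-2.6) + (-1.4)·(-0.6) + (-2.4)·(1.4) + (0.6)·(-2.6) + (-0.4)·(4.4)) / 4 = -15.2/4 = -3.8
  S[B,B] = ((-2.6)·(-2.6) + (-0.6)·(-0.6) + (1.4)·(1.4) + (-2.6)·(-2.6) + (4.4)·(4.4)) / 4 = 35.2/4 = 8.8

S is symmetric (S[j,i] = S[i,j]). Assembling:

S = [[5.3, -3.8],
 [-3.8, 8.8]]


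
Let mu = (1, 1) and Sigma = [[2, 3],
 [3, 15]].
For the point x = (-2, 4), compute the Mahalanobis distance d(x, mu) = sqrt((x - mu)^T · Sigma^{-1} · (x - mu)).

Step 1 — centre the observation: (x - mu) = (-3, 3).

Step 2 — invert Sigma. det(Sigma) = 2·15 - (3)² = 21.
  Sigma^{-1} = (1/det) · [[d, -b], [-b, a]] = [[0.7143, -0.1429],
 [-0.1429, 0.0952]].

Step 3 — form the quadratic (x - mu)^T · Sigma^{-1} · (x - mu):
  Sigma^{-1} · (x - mu) = (-2.5714, 0.7143).
  (x - mu)^T · [Sigma^{-1} · (x - mu)] = (-3)·(-2.5714) + (3)·(0.7143) = 9.8571.

Step 4 — take square root: d = √(9.8571) ≈ 3.1396.

d(x, mu) = √(9.8571) ≈ 3.1396


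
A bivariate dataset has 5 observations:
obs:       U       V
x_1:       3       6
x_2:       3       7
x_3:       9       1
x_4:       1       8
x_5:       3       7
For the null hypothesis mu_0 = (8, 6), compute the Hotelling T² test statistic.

Step 1 — sample mean vector:
  mean(U) = (3 + 3 + 9 + 1 + 3) / 5 = 19/5 = 3.8
  mean(V) = (6 + 7 + 1 + 8 + 7) / 5 = 29/5 = 5.8
  x̄ = (3.8, 5.8),  deviation x̄ - mu_0 = (3.8, 5.8) - (8, 6) = (-4.2, -0.2).

Step 2 — sample covariance matrix, S[i,j] = (1/(n-1)) · Σ_k (x_{k,i} - mean_i) · (x_{k,j} - mean_j), divisor n-1 = 4:
  S[U,U] = ((-0.8)·(-0.8) + (-0.8)·(-0.8) + (5.2)·(5.2) + (-2.8)·(-2.8) + (-0.8)·(-0.8)) / 4 = 36.8/4 = 9.2
  S[U,V] = ((-0.8)·(0.2) + (-0.8)·(1.2) + (5.2)·(-4.8) + (-2.8)·(2.2) + (-0.8)·(1.2)) / 4 = -33.2/4 = -8.3
  S[V,V] = ((0.2)·(0.2) + (1.2)·(1.2) + (-4.8)·(-4.8) + (2.2)·(2.2) + (1.2)·(1.2)) / 4 = 30.8/4 = 7.7
  S = [[9.2, -8.3],
 [-8.3, 7.7]].

Step 3 — invert S. det(S) = 9.2·7.7 - (-8.3)² = 1.95.
  S^{-1} = (1/det) · [[d, -b], [-b, a]] = [[3.9487, 4.2564],
 [4.2564, 4.7179]].

Step 4 — quadratic form (x̄ - mu_0)^T · S^{-1} · (x̄ - mu_0):
  S^{-1} · (x̄ - mu_0) = (-17.4359, -18.8205),
  (x̄ - mu_0)^T · [...] = (-4.2)·(-17.4359) + (-0.2)·(-18.8205) = 76.9949.

Step 5 — scale by n: T² = 5 · 76.9949 = 384.9744.

T² ≈ 384.9744


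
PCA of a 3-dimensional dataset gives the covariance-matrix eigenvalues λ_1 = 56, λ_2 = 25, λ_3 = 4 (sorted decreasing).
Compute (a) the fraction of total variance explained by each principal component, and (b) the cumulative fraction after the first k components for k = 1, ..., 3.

Step 1 — total variance = trace(Sigma) = Σ λ_i = 56 + 25 + 4 = 85.

Step 2 — fraction explained by component i = λ_i / Σ λ:
  PC1: 56/85 = 0.6588
  PC2: 25/85 = 0.2941
  PC3: 4/85 = 0.0471

Step 3 — cumulative fraction after k components = (λ_1 + ... + λ_k) / Σ λ:
  k = 1: 56/85 = 0.6588
  k = 2: (56 + 25)/85 = 81/85 = 0.9529
  k = 3: (56 + 25 + 4)/85 = 85/85 = 1

Summary (fraction, with percent):

explained: PC1 0.6588 (65.88%), PC2 0.2941 (29.41%), PC3 0.0471 (4.71%);  cumulative: 0.6588, 0.9529, 1


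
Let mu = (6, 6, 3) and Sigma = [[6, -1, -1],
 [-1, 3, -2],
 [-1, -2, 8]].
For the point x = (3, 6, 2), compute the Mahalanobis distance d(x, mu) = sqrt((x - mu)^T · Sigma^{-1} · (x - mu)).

Step 1 — centre the observation: (x - mu) = (-3, 0, -1).

Step 2 — invert Sigma (cofactor / det for 3×3, or solve directly):
  Sigma^{-1} = [[0.1905, 0.0952, 0.0476],
 [0.0952, 0.4476, 0.1238],
 [0.0476, 0.1238, 0.1619]].

Step 3 — form the quadratic (x - mu)^T · Sigma^{-1} · (x - mu):
  Sigma^{-1} · (x - mu) = (-0.619, -0.4095, -0.3048).
  (x - mu)^T · [Sigma^{-1} · (x - mu)] = (-3)·(-0.619) + (0)·(-0.4095) + (-1)·(-0.3048) = 2.1619.

Step 4 — take square root: d = √(2.1619) ≈ 1.4703.

d(x, mu) = √(2.1619) ≈ 1.4703


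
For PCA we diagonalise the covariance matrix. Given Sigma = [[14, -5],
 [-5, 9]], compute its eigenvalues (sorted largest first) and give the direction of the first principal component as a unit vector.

Step 1 — characteristic polynomial of 2×2 Sigma:
  det(Sigma - λI) = λ² - trace · λ + det = 0.
  trace = 14 + 9 = 23, det = 14·9 - (-5)² = 101.
Step 2 — discriminant:
  Δ = trace² - 4·det = 529 - 404 = 125.
Step 3 — eigenvalues:
  λ = (trace ± √Δ)/2 = (23 ± 11.1803)/2,
  λ_1 = 17.0902,  λ_2 = 5.9098.

Step 4 — unit eigenvector for λ_1: solve (Sigma - λ_1 I)v = 0. First row:
  (14 - 17.0902)·v_x + (-5)·v_y = 0, i.e. (-3.0902)·v_x + (-5)·v_y = 0,
  so v ∝ (b, λ_1 - a) = (-5, 3.0902); multiply by -1 so the first entry is positive: u = (5, -3.0902).
  ||u|| = √((5)² + (-3.0902)²) = √(34.5492) ≈ 5.8779,
  v_1 = u/||u|| ≈ (0.8507, -0.5257) (||v_1|| = 1).

λ_1 = 17.0902,  λ_2 = 5.9098;  v_1 ≈ (0.8507, -0.5257)


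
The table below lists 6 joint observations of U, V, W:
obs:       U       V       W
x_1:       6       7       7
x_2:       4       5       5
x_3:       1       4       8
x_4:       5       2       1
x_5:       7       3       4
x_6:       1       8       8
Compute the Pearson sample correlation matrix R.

Step 1 — column means:
  mean(U) = (6 + 4 + 1 + 5 + 7 + 1) / 6 = 24/6 = 4
  mean(V) = (7 + 5 + 4 + 2 + 3 + 8) / 6 = 29/6 = 4.8333
  mean(W) = (7 + 5 + 8 + 1 + 4 + 8) / 6 = 33/6 = 5.5

Step 2 — sample variances and covariances s[i,j] = (1/(n-1)) · Σ_k (x_{k,i} - mean_i) · (x_{k,j} - mean_j), with n-1 = 5:
  s[U,U] = ((2)·(2) + (0)·(0) + (-3)·(-3) + (1)·(1) + (3)·(3) + (-3)·(-3)) / 5 = 32/5 = 6.4
  s[U,V] = ((2)·(2.1667) + (0)·(0.1667) + (-3)·(-0.8333) + (1)·(-2.8333) + (3)·(-1.8333) + (-3)·(3.1667)) / 5 = -11/5 = -2.2
  s[U,W] = ((2)·(1.5) + (0)·(-0.5) + (-3)·(2.5) + (1)·(-4.5) + (3)·(-1.5) + (-3)·(2.5)) / 5 = -21/5 = -4.2
  s[V,V] = ((2.1667)·(2.1667) + (0.1667)·(0.1667) + (-0.8333)·(-0.8333) + (-2.8333)·(-2.8333) + (-1.8333)·(-1.8333) + (3.1667)·(3.1667)) / 5 = 26.8333/5 = 5.3667
  s[V,W] = ((2.1667)·(1.5) + (0.1667)·(-0.5) + (-0.8333)·(2.5) + (-2.8333)·(-4.5) + (-1.8333)·(-1.5) + (3.1667)·(2.5)) / 5 = 24.5/5 = 4.9
  s[W,W] = ((1.5)·(1.5) + (-0.5)·(-0.5) + (2.5)·(2.5) + (-4.5)·(-4.5) + (-1.5)·(-1.5) + (2.5)·(2.5)) / 5 = 37.5/5 = 7.5
  Sample standard deviations s_i = √(s[i,i]):
  s(U) = √(6.4) = 2.5298
  s(V) = √(5.3667) = 2.3166
  s(W) = √(7.5) = 2.7386

Step 3 — r_{ij} = s_{ij} / (s_i · s_j):
  r[U,U] = 1 (diagonal).
  r[U,V] = -2.2 / (2.5298 · 2.3166) = -2.2 / 5.8606 = -0.3754
  r[U,W] = -4.2 / (2.5298 · 2.7386) = -4.2 / 6.9282 = -0.6062
  r[V,V] = 1 (diagonal).
  r[V,W] = 4.9 / (2.3166 · 2.7386) = 4.9 / 6.3443 = 0.7723
  r[W,W] = 1 (diagonal).

R is symmetric with unit diagonal. Assembling:

R = [[1, -0.3754, -0.6062],
 [-0.3754, 1, 0.7723],
 [-0.6062, 0.7723, 1]]


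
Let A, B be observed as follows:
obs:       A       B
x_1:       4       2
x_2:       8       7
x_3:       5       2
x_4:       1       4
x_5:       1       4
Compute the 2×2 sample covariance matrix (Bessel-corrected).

Step 1 — column means:
  mean(A) = (4 + 8 + 5 + 1 + 1) / 5 = 19/5 = 3.8
  mean(B) = (2 + 7 + 2 + 4 + 4) / 5 = 19/5 = 3.8

Step 2 — sample covariance S[i,j] = (1/(n-1)) · Σ_k (x_{k,i} - mean_i) · (x_{k,j} - mean_j), with n-1 = 4.
  S[A,A] = ((0.2)·(0.2) + (4.2)·(4.2) + (1.2)·(1.2) + (-2.8)·(-2.8) + (-2.8)·(-2.8)) / 4 = 34.8/4 = 8.7
  S[A,B] = ((0.2)·(-1.8) + (4.2)·(3.2) + (1.2)·(-1.8) + (-2.8)·(0.2) + (-2.8)·(0.2)) / 4 = 9.8/4 = 2.45
  S[B,B] = ((-1.8)·(-1.8) + (3.2)·(3.2) + (-1.8)·(-1.8) + (0.2)·(0.2) + (0.2)·(0.2)) / 4 = 16.8/4 = 4.2

S is symmetric (S[j,i] = S[i,j]). Assembling:

S = [[8.7, 2.45],
 [2.45, 4.2]]


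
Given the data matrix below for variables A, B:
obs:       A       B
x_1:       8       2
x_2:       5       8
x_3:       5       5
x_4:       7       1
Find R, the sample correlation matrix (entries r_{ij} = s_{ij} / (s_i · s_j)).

Step 1 — column means:
  mean(A) = (8 + 5 + 5 + 7) / 4 = 25/4 = 6.25
  mean(B) = (2 + 8 + 5 + 1) / 4 = 16/4 = 4

Step 2 — sample variances and covariances s[i,j] = (1/(n-1)) · Σ_k (x_{k,i} - mean_i) · (x_{k,j} - mean_j), with n-1 = 3:
  s[A,A] = ((1.75)·(1.75) + (-1.25)·(-1.25) + (-1.25)·(-1.25) + (0.75)·(0.75)) / 3 = 6.75/3 = 2.25
  s[A,B] = ((1.75)·(-2) + (-1.25)·(4) + (-1.25)·(1) + (0.75)·(-3)) / 3 = -12/3 = -4
  s[B,B] = ((-2)·(-2) + (4)·(4) + (1)·(1) + (-3)·(-3)) / 3 = 30/3 = 10
  Sample standard deviations s_i = √(s[i,i]):
  s(A) = √(2.25) = 1.5
  s(B) = √(10) = 3.1623

Step 3 — r_{ij} = s_{ij} / (s_i · s_j):
  r[A,A] = 1 (diagonal).
  r[A,B] = -4 / (1.5 · 3.1623) = -4 / 4.7434 = -0.8433
  r[B,B] = 1 (diagonal).

R is symmetric with unit diagonal. Assembling:

R = [[1, -0.8433],
 [-0.8433, 1]]


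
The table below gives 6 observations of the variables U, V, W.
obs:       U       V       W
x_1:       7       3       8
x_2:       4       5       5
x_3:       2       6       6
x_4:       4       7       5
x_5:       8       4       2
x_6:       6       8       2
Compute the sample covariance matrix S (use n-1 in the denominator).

Step 1 — column means:
  mean(U) = (7 + 4 + 2 + 4 + 8 + 6) / 6 = 31/6 = 5.1667
  mean(V) = (3 + 5 + 6 + 7 + 4 + 8) / 6 = 33/6 = 5.5
  mean(W) = (8 + 5 + 6 + 5 + 2 + 2) / 6 = 28/6 = 4.6667

Step 2 — sample covariance S[i,j] = (1/(n-1)) · Σ_k (x_{k,i} - mean_i) · (x_{k,j} - mean_j), with n-1 = 5.
  S[U,U] = ((1.8333)·(1.8333) + (-1.1667)·(-1.1667) + (-3.1667)·(-3.1667) + (-1.1667)·(-1.1667) + (2.8333)·(2.8333) + (0.8333)·(0.8333)) / 5 = 24.8333/5 = 4.9667
  S[U,V] = ((1.8333)·(-2.5) + (-1.1667)·(-0.5) + (-3.1667)·(0.5) + (-1.1667)·(1.5) + (2.8333)·(-1.5) + (0.8333)·(2.5)) / 5 = -9.5/5 = -1.9
  S[U,W] = ((1.8333)·(3.3333) + (-1.1667)·(0.3333) + (-3.1667)·(1.3333) + (-1.1667)·(0.3333) + (2.8333)·(-2.6667) + (0.8333)·(-2.6667)) / 5 = -8.6667/5 = -1.7333
  S[V,V] = ((-2.5)·(-2.5) + (-0.5)·(-0.5) + (0.5)·(0.5) + (1.5)·(1.5) + (-1.5)·(-1.5) + (2.5)·(2.5)) / 5 = 17.5/5 = 3.5
  S[V,W] = ((-2.5)·(3.3333) + (-0.5)·(0.3333) + (0.5)·(1.3333) + (1.5)·(0.3333) + (-1.5)·(-2.6667) + (2.5)·(-2.6667)) / 5 = -10/5 = -2
  S[W,W] = ((3.3333)·(3.3333) + (0.3333)·(0.3333) + (1.3333)·(1.3333) + (0.3333)·(0.3333) + (-2.6667)·(-2.6667) + (-2.6667)·(-2.6667)) / 5 = 27.3333/5 = 5.4667

S is symmetric (S[j,i] = S[i,j]). Assembling:

S = [[4.9667, -1.9, -1.7333],
 [-1.9, 3.5, -2],
 [-1.7333, -2, 5.4667]]


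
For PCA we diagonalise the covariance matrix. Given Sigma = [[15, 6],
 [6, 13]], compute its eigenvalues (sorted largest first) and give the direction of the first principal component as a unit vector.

Step 1 — characteristic polynomial of 2×2 Sigma:
  det(Sigma - λI) = λ² - trace · λ + det = 0.
  trace = 15 + 13 = 28, det = 15·13 - (6)² = 159.
Step 2 — discriminant:
  Δ = trace² - 4·det = 784 - 636 = 148.
Step 3 — eigenvalues:
  λ = (trace ± √Δ)/2 = (28 ± 12.1655)/2,
  λ_1 = 20.0828,  λ_2 = 7.9172.

Step 4 — unit eigenvector for λ_1: solve (Sigma - λ_1 I)v = 0. First row:
  (15 - 20.0828)·v_x + (6)·v_y = 0, i.e. (-5.0828)·v_x + (6)·v_y = 0,
  so v ∝ (b, λ_1 - a) = (6, 5.0828) = u.
  ||u|| = √((6)² + (5.0828)²) = √(61.8345) ≈ 7.8635,
  v_1 = u/||u|| ≈ (0.763, 0.6464) (||v_1|| = 1).

λ_1 = 20.0828,  λ_2 = 7.9172;  v_1 ≈ (0.763, 0.6464)


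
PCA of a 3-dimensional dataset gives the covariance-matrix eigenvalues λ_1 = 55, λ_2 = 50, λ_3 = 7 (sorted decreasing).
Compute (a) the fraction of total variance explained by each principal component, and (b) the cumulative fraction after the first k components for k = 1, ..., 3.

Step 1 — total variance = trace(Sigma) = Σ λ_i = 55 + 50 + 7 = 112.

Step 2 — fraction explained by component i = λ_i / Σ λ:
  PC1: 55/112 = 0.4911
  PC2: 50/112 = 0.4464
  PC3: 7/112 = 0.0625

Step 3 — cumulative fraction after k components = (λ_1 + ... + λ_k) / Σ λ:
  k = 1: 55/112 = 0.4911
  k = 2: (55 + 50)/112 = 105/112 = 0.9375
  k = 3: (55 + 50 + 7)/112 = 112/112 = 1

Summary (fraction, with percent):

explained: PC1 0.4911 (49.11%), PC2 0.4464 (44.64%), PC3 0.0625 (6.25%);  cumulative: 0.4911, 0.9375, 1


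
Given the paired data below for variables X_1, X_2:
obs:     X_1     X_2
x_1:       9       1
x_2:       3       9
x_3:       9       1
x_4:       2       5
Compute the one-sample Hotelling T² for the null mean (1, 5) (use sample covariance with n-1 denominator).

Step 1 — sample mean vector:
  mean(X_1) = (9 + 3 + 9 + 2) / 4 = 23/4 = 5.75
  mean(X_2) = (1 + 9 + 1 + 5) / 4 = 16/4 = 4
  x̄ = (5.75, 4),  deviation x̄ - mu_0 = (5.75, 4) - (1, 5) = (4.75, -1).

Step 2 — sample covariance matrix, S[i,j] = (1/(n-1)) · Σ_k (x_{k,i} - mean_i) · (x_{k,j} - mean_j), divisor n-1 = 3:
  S[X_1,X_1] = ((3.25)·(3.25) + (-2.75)·(-2.75) + (3.25)·(3.25) + (-3.75)·(-3.75)) / 3 = 42.75/3 = 14.25
  S[X_1,X_2] = ((3.25)·(-3) + (-2.75)·(5) + (3.25)·(-3) + (-3.75)·(1)) / 3 = -37/3 = -12.3333
  S[X_2,X_2] = ((-3)·(-3) + (5)·(5) + (-3)·(-3) + (1)·(1)) / 3 = 44/3 = 14.6667
  S = [[14.25, -12.3333],
 [-12.3333, 14.6667]].

Step 3 — invert S. det(S) = 14.25·14.6667 - (-12.3333)² = 56.8889.
  S^{-1} = (1/det) · [[d, -b], [-b, a]] = [[0.2578, 0.2168],
 [0.2168, 0.2505]].

Step 4 — quadratic form (x̄ - mu_0)^T · S^{-1} · (x̄ - mu_0):
  S^{-1} · (x̄ - mu_0) = (1.0078, 0.7793),
  (x̄ - mu_0)^T · [...] = (4.75)·(1.0078) + (-1)·(0.7793) = 4.0078.

Step 5 — scale by n: T² = 4 · 4.0078 = 16.0312.

T² ≈ 16.0312


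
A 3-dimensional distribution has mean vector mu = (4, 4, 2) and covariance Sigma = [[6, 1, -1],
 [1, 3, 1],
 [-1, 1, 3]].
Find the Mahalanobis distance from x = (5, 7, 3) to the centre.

Step 1 — centre the observation: (x - mu) = (1, 3, 1).

Step 2 — invert Sigma (cofactor / det for 3×3, or solve directly):
  Sigma^{-1} = [[0.2, -0.1, 0.1],
 [-0.1, 0.425, -0.175],
 [0.1, -0.175, 0.425]].

Step 3 — form the quadratic (x - mu)^T · Sigma^{-1} · (x - mu):
  Sigma^{-1} · (x - mu) = (0, 1, 0).
  (x - mu)^T · [Sigma^{-1} · (x - mu)] = (1)·(0) + (3)·(1) + (1)·(0) = 3.

Step 4 — take square root: d = √(3) ≈ 1.7321.

d(x, mu) = √(3) ≈ 1.7321


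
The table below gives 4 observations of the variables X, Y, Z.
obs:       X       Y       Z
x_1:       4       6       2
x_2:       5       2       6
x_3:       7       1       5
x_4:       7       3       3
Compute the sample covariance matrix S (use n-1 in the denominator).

Step 1 — column means:
  mean(X) = (4 + 5 + 7 + 7) / 4 = 23/4 = 5.75
  mean(Y) = (6 + 2 + 1 + 3) / 4 = 12/4 = 3
  mean(Z) = (2 + 6 + 5 + 3) / 4 = 16/4 = 4

Step 2 — sample covariance S[i,j] = (1/(n-1)) · Σ_k (x_{k,i} - mean_i) · (x_{k,j} - mean_j), with n-1 = 3.
  S[X,X] = ((-1.75)·(-1.75) + (-0.75)·(-0.75) + (1.25)·(1.25) + (1.25)·(1.25)) / 3 = 6.75/3 = 2.25
  S[X,Y] = ((-1.75)·(3) + (-0.75)·(-1) + (1.25)·(-2) + (1.25)·(0)) / 3 = -7/3 = -2.3333
  S[X,Z] = ((-1.75)·(-2) + (-0.75)·(2) + (1.25)·(1) + (1.25)·(-1)) / 3 = 2/3 = 0.6667
  S[Y,Y] = ((3)·(3) + (-1)·(-1) + (-2)·(-2) + (0)·(0)) / 3 = 14/3 = 4.6667
  S[Y,Z] = ((3)·(-2) + (-1)·(2) + (-2)·(1) + (0)·(-1)) / 3 = -10/3 = -3.3333
  S[Z,Z] = ((-2)·(-2) + (2)·(2) + (1)·(1) + (-1)·(-1)) / 3 = 10/3 = 3.3333

S is symmetric (S[j,i] = S[i,j]). Assembling:

S = [[2.25, -2.3333, 0.6667],
 [-2.3333, 4.6667, -3.3333],
 [0.6667, -3.3333, 3.3333]]


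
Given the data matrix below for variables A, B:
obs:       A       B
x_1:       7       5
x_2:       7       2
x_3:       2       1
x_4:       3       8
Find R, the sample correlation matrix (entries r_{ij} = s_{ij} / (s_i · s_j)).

Step 1 — column means:
  mean(A) = (7 + 7 + 2 + 3) / 4 = 19/4 = 4.75
  mean(B) = (5 + 2 + 1 + 8) / 4 = 16/4 = 4

Step 2 — sample variances and covariances s[i,j] = (1/(n-1)) · Σ_k (x_{k,i} - mean_i) · (x_{k,j} - mean_j), with n-1 = 3:
  s[A,A] = ((2.25)·(2.25) + (2.25)·(2.25) + (-2.75)·(-2.75) + (-1.75)·(-1.75)) / 3 = 20.75/3 = 6.9167
  s[A,B] = ((2.25)·(1) + (2.25)·(-2) + (-2.75)·(-3) + (-1.75)·(4)) / 3 = -1/3 = -0.3333
  s[B,B] = ((1)·(1) + (-2)·(-2) + (-3)·(-3) + (4)·(4)) / 3 = 30/3 = 10
  Sample standard deviations s_i = √(s[i,i]):
  s(A) = √(6.9167) = 2.63
  s(B) = √(10) = 3.1623

Step 3 — r_{ij} = s_{ij} / (s_i · s_j):
  r[A,A] = 1 (diagonal).
  r[A,B] = -0.3333 / (2.63 · 3.1623) = -0.3333 / 8.3166 = -0.0401
  r[B,B] = 1 (diagonal).

R is symmetric with unit diagonal. Assembling:

R = [[1, -0.0401],
 [-0.0401, 1]]


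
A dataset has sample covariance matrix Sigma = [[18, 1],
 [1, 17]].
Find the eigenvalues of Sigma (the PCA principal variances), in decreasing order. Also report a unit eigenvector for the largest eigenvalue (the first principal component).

Step 1 — characteristic polynomial of 2×2 Sigma:
  det(Sigma - λI) = λ² - trace · λ + det = 0.
  trace = 18 + 17 = 35, det = 18·17 - (1)² = 305.
Step 2 — discriminant:
  Δ = trace² - 4·det = 1225 - 1220 = 5.
Step 3 — eigenvalues:
  λ = (trace ± √Δ)/2 = (35 ± 2.2361)/2,
  λ_1 = 18.618,  λ_2 = 16.382.

Step 4 — unit eigenvector for λ_1: solve (Sigma - λ_1 I)v = 0. First row:
  (18 - 18.618)·v_x + (1)·v_y = 0, i.e. (-0.618)·v_x + (1)·v_y = 0,
  so v ∝ (b, λ_1 - a) = (1, 0.618) = u.
  ||u|| = √((1)² + (0.618)²) = √(1.382) ≈ 1.1756,
  v_1 = u/||u|| ≈ (0.8507, 0.5257) (||v_1|| = 1).

λ_1 = 18.618,  λ_2 = 16.382;  v_1 ≈ (0.8507, 0.5257)


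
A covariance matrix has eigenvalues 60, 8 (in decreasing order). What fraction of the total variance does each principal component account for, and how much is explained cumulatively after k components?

Step 1 — total variance = trace(Sigma) = Σ λ_i = 60 + 8 = 68.

Step 2 — fraction explained by component i = λ_i / Σ λ:
  PC1: 60/68 = 0.8824
  PC2: 8/68 = 0.1176

Step 3 — cumulative fraction after k components = (λ_1 + ... + λ_k) / Σ λ:
  k = 1: 60/68 = 0.8824
  k = 2: (60 + 8)/68 = 68/68 = 1

Summary (fraction, with percent):

explained: PC1 0.8824 (88.24%), PC2 0.1176 (11.76%);  cumulative: 0.8824, 1


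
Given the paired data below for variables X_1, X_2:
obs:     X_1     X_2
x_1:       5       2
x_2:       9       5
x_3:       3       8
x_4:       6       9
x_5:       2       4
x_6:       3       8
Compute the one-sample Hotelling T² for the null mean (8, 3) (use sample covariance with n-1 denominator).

Step 1 — sample mean vector:
  mean(X_1) = (5 + 9 + 3 + 6 + 2 + 3) / 6 = 28/6 = 4.6667
  mean(X_2) = (2 + 5 + 8 + 9 + 4 + 8) / 6 = 36/6 = 6
  x̄ = (4.6667, 6),  deviation x̄ - mu_0 = (4.6667, 6) - (8, 3) = (-3.3333, 3).

Step 2 — sample covariance matrix, S[i,j] = (1/(n-1)) · Σ_k (x_{k,i} - mean_i) · (x_{k,j} - mean_j), divisor n-1 = 5:
  S[X_1,X_1] = ((0.3333)·(0.3333) + (4.3333)·(4.3333) + (-1.6667)·(-1.6667) + (1.3333)·(1.3333) + (-2.6667)·(-2.6667) + (-1.6667)·(-1.6667)) / 5 = 33.3333/5 = 6.6667
  S[X_1,X_2] = ((0.3333)·(-4) + (4.3333)·(-1) + (-1.6667)·(2) + (1.3333)·(3) + (-2.6667)·(-2) + (-1.6667)·(2)) / 5 = -3/5 = -0.6
  S[X_2,X_2] = ((-4)·(-4) + (-1)·(-1) + (2)·(2) + (3)·(3) + (-2)·(-2) + (2)·(2)) / 5 = 38/5 = 7.6
  S = [[6.6667, -0.6],
 [-0.6, 7.6]].

Step 3 — invert S. det(S) = 6.6667·7.6 - (-0.6)² = 50.3067.
  S^{-1} = (1/det) · [[d, -b], [-b, a]] = [[0.1511, 0.0119],
 [0.0119, 0.1325]].

Step 4 — quadratic form (x̄ - mu_0)^T · S^{-1} · (x̄ - mu_0):
  S^{-1} · (x̄ - mu_0) = (-0.4678, 0.3578),
  (x̄ - mu_0)^T · [...] = (-3.3333)·(-0.4678) + (3)·(0.3578) = 2.6327.

Step 5 — scale by n: T² = 6 · 2.6327 = 15.7964.

T² ≈ 15.7964


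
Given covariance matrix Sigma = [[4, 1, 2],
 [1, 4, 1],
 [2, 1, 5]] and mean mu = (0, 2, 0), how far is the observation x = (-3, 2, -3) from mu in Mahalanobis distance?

Step 1 — centre the observation: (x - mu) = (-3, 0, -3).

Step 2 — invert Sigma (cofactor / det for 3×3, or solve directly):
  Sigma^{-1} = [[0.322, -0.0508, -0.1186],
 [-0.0508, 0.2712, -0.0339],
 [-0.1186, -0.0339, 0.2542]].

Step 3 — form the quadratic (x - mu)^T · Sigma^{-1} · (x - mu):
  Sigma^{-1} · (x - mu) = (-0.6102, 0.2542, -0.4068).
  (x - mu)^T · [Sigma^{-1} · (x - mu)] = (-3)·(-0.6102) + (0)·(0.2542) + (-3)·(-0.4068) = 3.0508.

Step 4 — take square root: d = √(3.0508) ≈ 1.7467.

d(x, mu) = √(3.0508) ≈ 1.7467


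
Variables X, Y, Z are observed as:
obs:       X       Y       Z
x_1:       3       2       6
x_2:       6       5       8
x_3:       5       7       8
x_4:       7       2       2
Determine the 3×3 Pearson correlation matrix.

Step 1 — column means:
  mean(X) = (3 + 6 + 5 + 7) / 4 = 21/4 = 5.25
  mean(Y) = (2 + 5 + 7 + 2) / 4 = 16/4 = 4
  mean(Z) = (6 + 8 + 8 + 2) / 4 = 24/4 = 6

Step 2 — sample variances and covariances s[i,j] = (1/(n-1)) · Σ_k (x_{k,i} - mean_i) · (x_{k,j} - mean_j), with n-1 = 3:
  s[X,X] = ((-2.25)·(-2.25) + (0.75)·(0.75) + (-0.25)·(-0.25) + (1.75)·(1.75)) / 3 = 8.75/3 = 2.9167
  s[X,Y] = ((-2.25)·(-2) + (0.75)·(1) + (-0.25)·(3) + (1.75)·(-2)) / 3 = 1/3 = 0.3333
  s[X,Z] = ((-2.25)·(0) + (0.75)·(2) + (-0.25)·(2) + (1.75)·(-4)) / 3 = -6/3 = -2
  s[Y,Y] = ((-2)·(-2) + (1)·(1) + (3)·(3) + (-2)·(-2)) / 3 = 18/3 = 6
  s[Y,Z] = ((-2)·(0) + (1)·(2) + (3)·(2) + (-2)·(-4)) / 3 = 16/3 = 5.3333
  s[Z,Z] = ((0)·(0) + (2)·(2) + (2)·(2) + (-4)·(-4)) / 3 = 24/3 = 8
  Sample standard deviations s_i = √(s[i,i]):
  s(X) = √(2.9167) = 1.7078
  s(Y) = √(6) = 2.4495
  s(Z) = √(8) = 2.8284

Step 3 — r_{ij} = s_{ij} / (s_i · s_j):
  r[X,X] = 1 (diagonal).
  r[X,Y] = 0.3333 / (1.7078 · 2.4495) = 0.3333 / 4.1833 = 0.0797
  r[X,Z] = -2 / (1.7078 · 2.8284) = -2 / 4.8305 = -0.414
  r[Y,Y] = 1 (diagonal).
  r[Y,Z] = 5.3333 / (2.4495 · 2.8284) = 5.3333 / 6.9282 = 0.7698
  r[Z,Z] = 1 (diagonal).

R is symmetric with unit diagonal. Assembling:

R = [[1, 0.0797, -0.414],
 [0.0797, 1, 0.7698],
 [-0.414, 0.7698, 1]]


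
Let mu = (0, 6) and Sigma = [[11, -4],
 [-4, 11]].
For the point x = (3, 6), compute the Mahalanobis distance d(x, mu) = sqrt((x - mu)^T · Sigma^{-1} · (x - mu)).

Step 1 — centre the observation: (x - mu) = (3, 0).

Step 2 — invert Sigma. det(Sigma) = 11·11 - (-4)² = 105.
  Sigma^{-1} = (1/det) · [[d, -b], [-b, a]] = [[0.1048, 0.0381],
 [0.0381, 0.1048]].

Step 3 — form the quadratic (x - mu)^T · Sigma^{-1} · (x - mu):
  Sigma^{-1} · (x - mu) = (0.3143, 0.1143).
  (x - mu)^T · [Sigma^{-1} · (x - mu)] = (3)·(0.3143) + (0)·(0.1143) = 0.9429.

Step 4 — take square root: d = √(0.9429) ≈ 0.971.

d(x, mu) = √(0.9429) ≈ 0.971


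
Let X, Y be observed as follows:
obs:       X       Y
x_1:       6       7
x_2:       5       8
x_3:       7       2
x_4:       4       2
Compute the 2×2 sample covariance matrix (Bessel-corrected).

Step 1 — column means:
  mean(X) = (6 + 5 + 7 + 4) / 4 = 22/4 = 5.5
  mean(Y) = (7 + 8 + 2 + 2) / 4 = 19/4 = 4.75

Step 2 — sample covariance S[i,j] = (1/(n-1)) · Σ_k (x_{k,i} - mean_i) · (x_{k,j} - mean_j), with n-1 = 3.
  S[X,X] = ((0.5)·(0.5) + (-0.5)·(-0.5) + (1.5)·(1.5) + (-1.5)·(-1.5)) / 3 = 5/3 = 1.6667
  S[X,Y] = ((0.5)·(2.25) + (-0.5)·(3.25) + (1.5)·(-2.75) + (-1.5)·(-2.75)) / 3 = -0.5/3 = -0.1667
  S[Y,Y] = ((2.25)·(2.25) + (3.25)·(3.25) + (-2.75)·(-2.75) + (-2.75)·(-2.75)) / 3 = 30.75/3 = 10.25

S is symmetric (S[j,i] = S[i,j]). Assembling:

S = [[1.6667, -0.1667],
 [-0.1667, 10.25]]


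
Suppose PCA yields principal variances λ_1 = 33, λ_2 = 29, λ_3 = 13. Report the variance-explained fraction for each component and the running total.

Step 1 — total variance = trace(Sigma) = Σ λ_i = 33 + 29 + 13 = 75.

Step 2 — fraction explained by component i = λ_i / Σ λ:
  PC1: 33/75 = 0.44
  PC2: 29/75 = 0.3867
  PC3: 13/75 = 0.1733

Step 3 — cumulative fraction after k components = (λ_1 + ... + λ_k) / Σ λ:
  k = 1: 33/75 = 0.44
  k = 2: (33 + 29)/75 = 62/75 = 0.8267
  k = 3: (33 + 29 + 13)/75 = 75/75 = 1

Summary (fraction, with percent):

explained: PC1 0.44 (44%), PC2 0.3867 (38.67%), PC3 0.1733 (17.33%);  cumulative: 0.44, 0.8267, 1


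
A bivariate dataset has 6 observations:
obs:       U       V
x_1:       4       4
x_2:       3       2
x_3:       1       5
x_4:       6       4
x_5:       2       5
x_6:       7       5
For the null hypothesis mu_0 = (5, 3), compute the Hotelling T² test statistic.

Step 1 — sample mean vector:
  mean(U) = (4 + 3 + 1 + 6 + 2 + 7) / 6 = 23/6 = 3.8333
  mean(V) = (4 + 2 + 5 + 4 + 5 + 5) / 6 = 25/6 = 4.1667
  x̄ = (3.8333, 4.1667),  deviation x̄ - mu_0 = (3.8333, 4.1667) - (5, 3) = (-1.1667, 1.1667).

Step 2 — sample covariance matrix, S[i,j] = (1/(n-1)) · Σ_k (x_{k,i} - mean_i) · (x_{k,j} - mean_j), divisor n-1 = 5:
  S[U,U] = ((0.1667)·(0.1667) + (-0.8333)·(-0.8333) + (-2.8333)·(-2.8333) + (2.1667)·(2.1667) + (-1.8333)·(-1.8333) + (3.1667)·(3.1667)) / 5 = 26.8333/5 = 5.3667
  S[U,V] = ((0.1667)·(-0.1667) + (-0.8333)·(-2.1667) + (-2.8333)·(0.8333) + (2.1667)·(-0.1667) + (-1.8333)·(0.8333) + (3.1667)·(0.8333)) / 5 = 0.1667/5 = 0.0333
  S[V,V] = ((-0.1667)·(-0.1667) + (-2.1667)·(-2.1667) + (0.8333)·(0.8333) + (-0.1667)·(-0.1667) + (0.8333)·(0.8333) + (0.8333)·(0.8333)) / 5 = 6.8333/5 = 1.3667
  S = [[5.3667, 0.0333],
 [0.0333, 1.3667]].

Step 3 — invert S. det(S) = 5.3667·1.3667 - (0.0333)² = 7.3333.
  S^{-1} = (1/det) · [[d, -b], [-b, a]] = [[0.1864, -0.0045],
 [-0.0045, 0.7318]].

Step 4 — quadratic form (x̄ - mu_0)^T · S^{-1} · (x̄ - mu_0):
  S^{-1} · (x̄ - mu_0) = (-0.2227, 0.8591),
  (x̄ - mu_0)^T · [...] = (-1.1667)·(-0.2227) + (1.1667)·(0.8591) = 1.2621.

Step 5 — scale by n: T² = 6 · 1.2621 = 7.5727.

T² ≈ 7.5727


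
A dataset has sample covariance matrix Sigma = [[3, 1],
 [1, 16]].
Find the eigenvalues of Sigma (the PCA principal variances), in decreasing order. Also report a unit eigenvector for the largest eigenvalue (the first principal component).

Step 1 — characteristic polynomial of 2×2 Sigma:
  det(Sigma - λI) = λ² - trace · λ + det = 0.
  trace = 3 + 16 = 19, det = 3·16 - (1)² = 47.
Step 2 — discriminant:
  Δ = trace² - 4·det = 361 - 188 = 173.
Step 3 — eigenvalues:
  λ = (trace ± √Δ)/2 = (19 ± 13.1529)/2,
  λ_1 = 16.0765,  λ_2 = 2.9235.

Step 4 — unit eigenvector for λ_1: solve (Sigma - λ_1 I)v = 0. First row:
  (3 - 16.0765)·v_x + (1)·v_y = 0, i.e. (-13.0765)·v_x + (1)·v_y = 0,
  so v ∝ (b, λ_1 - a) = (1, 13.0765) = u.
  ||u|| = √((1)² + (13.0765)²) = √(171.9942) ≈ 13.1147,
  v_1 = u/||u|| ≈ (0.0763, 0.9971) (||v_1|| = 1).

λ_1 = 16.0765,  λ_2 = 2.9235;  v_1 ≈ (0.0763, 0.9971)


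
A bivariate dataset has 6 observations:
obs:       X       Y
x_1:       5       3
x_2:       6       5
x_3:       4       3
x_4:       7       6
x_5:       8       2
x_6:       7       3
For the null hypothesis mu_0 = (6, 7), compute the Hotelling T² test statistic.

Step 1 — sample mean vector:
  mean(X) = (5 + 6 + 4 + 7 + 8 + 7) / 6 = 37/6 = 6.1667
  mean(Y) = (3 + 5 + 3 + 6 + 2 + 3) / 6 = 22/6 = 3.6667
  x̄ = (6.1667, 3.6667),  deviation x̄ - mu_0 = (6.1667, 3.6667) - (6, 7) = (0.1667, -3.3333).

Step 2 — sample covariance matrix, S[i,j] = (1/(n-1)) · Σ_k (x_{k,i} - mean_i) · (x_{k,j} - mean_j), divisor n-1 = 5:
  S[X,X] = ((-1.1667)·(-1.1667) + (-0.1667)·(-0.1667) + (-2.1667)·(-2.1667) + (0.8333)·(0.8333) + (1.8333)·(1.8333) + (0.8333)·(0.8333)) / 5 = 10.8333/5 = 2.1667
  S[X,Y] = ((-1.1667)·(-0.6667) + (-0.1667)·(1.3333) + (-2.1667)·(-0.6667) + (0.8333)·(2.3333) + (1.8333)·(-1.6667) + (0.8333)·(-0.6667)) / 5 = 0.3333/5 = 0.0667
  S[Y,Y] = ((-0.6667)·(-0.6667) + (1.3333)·(1.3333) + (-0.6667)·(-0.6667) + (2.3333)·(2.3333) + (-1.6667)·(-1.6667) + (-0.6667)·(-0.6667)) / 5 = 11.3333/5 = 2.2667
  S = [[2.1667, 0.0667],
 [0.0667, 2.2667]].

Step 3 — invert S. det(S) = 2.1667·2.2667 - (0.0667)² = 4.9067.
  S^{-1} = (1/det) · [[d, -b], [-b, a]] = [[0.462, -0.0136],
 [-0.0136, 0.4416]].

Step 4 — quadratic form (x̄ - mu_0)^T · S^{-1} · (x̄ - mu_0):
  S^{-1} · (x̄ - mu_0) = (0.1223, -1.4742),
  (x̄ - mu_0)^T · [...] = (0.1667)·(0.1223) + (-3.3333)·(-1.4742) = 4.9343.

Step 5 — scale by n: T² = 6 · 4.9343 = 29.606.

T² ≈ 29.606


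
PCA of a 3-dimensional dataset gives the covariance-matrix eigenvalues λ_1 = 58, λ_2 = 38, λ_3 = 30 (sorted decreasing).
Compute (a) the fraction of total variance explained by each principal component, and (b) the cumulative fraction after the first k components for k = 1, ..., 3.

Step 1 — total variance = trace(Sigma) = Σ λ_i = 58 + 38 + 30 = 126.

Step 2 — fraction explained by component i = λ_i / Σ λ:
  PC1: 58/126 = 0.4603
  PC2: 38/126 = 0.3016
  PC3: 30/126 = 0.2381

Step 3 — cumulative fraction after k components = (λ_1 + ... + λ_k) / Σ λ:
  k = 1: 58/126 = 0.4603
  k = 2: (58 + 38)/126 = 96/126 = 0.7619
  k = 3: (58 + 38 + 30)/126 = 126/126 = 1

Summary (fraction, with percent):

explained: PC1 0.4603 (46.03%), PC2 0.3016 (30.16%), PC3 0.2381 (23.81%);  cumulative: 0.4603, 0.7619, 1


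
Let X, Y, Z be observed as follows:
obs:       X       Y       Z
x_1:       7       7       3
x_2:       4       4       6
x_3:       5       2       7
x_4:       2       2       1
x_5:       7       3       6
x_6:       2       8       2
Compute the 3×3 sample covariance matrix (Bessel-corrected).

Step 1 — column means:
  mean(X) = (7 + 4 + 5 + 2 + 7 + 2) / 6 = 27/6 = 4.5
  mean(Y) = (7 + 4 + 2 + 2 + 3 + 8) / 6 = 26/6 = 4.3333
  mean(Z) = (3 + 6 + 7 + 1 + 6 + 2) / 6 = 25/6 = 4.1667

Step 2 — sample covariance S[i,j] = (1/(n-1)) · Σ_k (x_{k,i} - mean_i) · (x_{k,j} - mean_j), with n-1 = 5.
  S[X,X] = ((2.5)·(2.5) + (-0.5)·(-0.5) + (0.5)·(0.5) + (-2.5)·(-2.5) + (2.5)·(2.5) + (-2.5)·(-2.5)) / 5 = 25.5/5 = 5.1
  S[X,Y] = ((2.5)·(2.6667) + (-0.5)·(-0.3333) + (0.5)·(-2.3333) + (-2.5)·(-2.3333) + (2.5)·(-1.3333) + (-2.5)·(3.6667)) / 5 = -1/5 = -0.2
  S[X,Z] = ((2.5)·(-1.1667) + (-0.5)·(1.8333) + (0.5)·(2.8333) + (-2.5)·(-3.1667) + (2.5)·(1.8333) + (-2.5)·(-2.1667)) / 5 = 15.5/5 = 3.1
  S[Y,Y] = ((2.6667)·(2.6667) + (-0.3333)·(-0.3333) + (-2.3333)·(-2.3333) + (-2.3333)·(-2.3333) + (-1.3333)·(-1.3333) + (3.6667)·(3.6667)) / 5 = 33.3333/5 = 6.6667
  S[Y,Z] = ((2.6667)·(-1.1667) + (-0.3333)·(1.8333) + (-2.3333)·(2.8333) + (-2.3333)·(-3.1667) + (-1.3333)·(1.8333) + (3.6667)·(-2.1667)) / 5 = -13.3333/5 = -2.6667
  S[Z,Z] = ((-1.1667)·(-1.1667) + (1.8333)·(1.8333) + (2.8333)·(2.8333) + (-3.1667)·(-3.1667) + (1.8333)·(1.8333) + (-2.1667)·(-2.1667)) / 5 = 30.8333/5 = 6.1667

S is symmetric (S[j,i] = S[i,j]). Assembling:

S = [[5.1, -0.2, 3.1],
 [-0.2, 6.6667, -2.6667],
 [3.1, -2.6667, 6.1667]]


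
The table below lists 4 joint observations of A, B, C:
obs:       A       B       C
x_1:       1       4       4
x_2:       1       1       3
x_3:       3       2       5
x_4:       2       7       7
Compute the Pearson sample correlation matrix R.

Step 1 — column means:
  mean(A) = (1 + 1 + 3 + 2) / 4 = 7/4 = 1.75
  mean(B) = (4 + 1 + 2 + 7) / 4 = 14/4 = 3.5
  mean(C) = (4 + 3 + 5 + 7) / 4 = 19/4 = 4.75

Step 2 — sample variances and covariances s[i,j] = (1/(n-1)) · Σ_k (x_{k,i} - mean_i) · (x_{k,j} - mean_j), with n-1 = 3:
  s[A,A] = ((-0.75)·(-0.75) + (-0.75)·(-0.75) + (1.25)·(1.25) + (0.25)·(0.25)) / 3 = 2.75/3 = 0.9167
  s[A,B] = ((-0.75)·(0.5) + (-0.75)·(-2.5) + (1.25)·(-1.5) + (0.25)·(3.5)) / 3 = 0.5/3 = 0.1667
  s[A,C] = ((-0.75)·(-0.75) + (-0.75)·(-1.75) + (1.25)·(0.25) + (0.25)·(2.25)) / 3 = 2.75/3 = 0.9167
  s[B,B] = ((0.5)·(0.5) + (-2.5)·(-2.5) + (-1.5)·(-1.5) + (3.5)·(3.5)) / 3 = 21/3 = 7
  s[B,C] = ((0.5)·(-0.75) + (-2.5)·(-1.75) + (-1.5)·(0.25) + (3.5)·(2.25)) / 3 = 11.5/3 = 3.8333
  s[C,C] = ((-0.75)·(-0.75) + (-1.75)·(-1.75) + (0.25)·(0.25) + (2.25)·(2.25)) / 3 = 8.75/3 = 2.9167
  Sample standard deviations s_i = √(s[i,i]):
  s(A) = √(0.9167) = 0.9574
  s(B) = √(7) = 2.6458
  s(C) = √(2.9167) = 1.7078

Step 3 — r_{ij} = s_{ij} / (s_i · s_j):
  r[A,A] = 1 (diagonal).
  r[A,B] = 0.1667 / (0.9574 · 2.6458) = 0.1667 / 2.5331 = 0.0658
  r[A,C] = 0.9167 / (0.9574 · 1.7078) = 0.9167 / 1.6351 = 0.5606
  r[B,B] = 1 (diagonal).
  r[B,C] = 3.8333 / (2.6458 · 1.7078) = 3.8333 / 4.5185 = 0.8484
  r[C,C] = 1 (diagonal).

R is symmetric with unit diagonal. Assembling:

R = [[1, 0.0658, 0.5606],
 [0.0658, 1, 0.8484],
 [0.5606, 0.8484, 1]]


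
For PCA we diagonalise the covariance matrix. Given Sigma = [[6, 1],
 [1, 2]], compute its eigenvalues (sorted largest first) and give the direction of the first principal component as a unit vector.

Step 1 — characteristic polynomial of 2×2 Sigma:
  det(Sigma - λI) = λ² - trace · λ + det = 0.
  trace = 6 + 2 = 8, det = 6·2 - (1)² = 11.
Step 2 — discriminant:
  Δ = trace² - 4·det = 64 - 44 = 20.
Step 3 — eigenvalues:
  λ = (trace ± √Δ)/2 = (8 ± 4.4721)/2,
  λ_1 = 6.2361,  λ_2 = 1.7639.

Step 4 — unit eigenvector for λ_1: solve (Sigma - λ_1 I)v = 0. First row:
  (6 - 6.2361)·v_x + (1)·v_y = 0, i.e. (-0.2361)·v_x + (1)·v_y = 0,
  so v ∝ (b, λ_1 - a) = (1, 0.2361) = u.
  ||u|| = √((1)² + (0.2361)²) = √(1.0557) ≈ 1.0275,
  v_1 = u/||u|| ≈ (0.9732, 0.2298) (||v_1|| = 1).

λ_1 = 6.2361,  λ_2 = 1.7639;  v_1 ≈ (0.9732, 0.2298)


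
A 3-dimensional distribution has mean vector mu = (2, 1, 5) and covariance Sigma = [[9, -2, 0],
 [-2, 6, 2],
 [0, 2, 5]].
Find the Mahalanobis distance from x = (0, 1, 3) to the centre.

Step 1 — centre the observation: (x - mu) = (-2, 0, -2).

Step 2 — invert Sigma (cofactor / det for 3×3, or solve directly):
  Sigma^{-1} = [[0.1215, 0.0467, -0.0187],
 [0.0467, 0.2103, -0.0841],
 [-0.0187, -0.0841, 0.2336]].

Step 3 — form the quadratic (x - mu)^T · Sigma^{-1} · (x - mu):
  Sigma^{-1} · (x - mu) = (-0.2056, 0.0748, -0.4299).
  (x - mu)^T · [Sigma^{-1} · (x - mu)] = (-2)·(-0.2056) + (0)·(0.0748) + (-2)·(-0.4299) = 1.271.

Step 4 — take square root: d = √(1.271) ≈ 1.1274.

d(x, mu) = √(1.271) ≈ 1.1274


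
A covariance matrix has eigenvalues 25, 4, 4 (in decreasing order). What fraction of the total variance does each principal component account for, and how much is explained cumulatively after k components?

Step 1 — total variance = trace(Sigma) = Σ λ_i = 25 + 4 + 4 = 33.

Step 2 — fraction explained by component i = λ_i / Σ λ:
  PC1: 25/33 = 0.7576
  PC2: 4/33 = 0.1212
  PC3: 4/33 = 0.1212

Step 3 — cumulative fraction after k components = (λ_1 + ... + λ_k) / Σ λ:
  k = 1: 25/33 = 0.7576
  k = 2: (25 + 4)/33 = 29/33 = 0.8788
  k = 3: (25 + 4 + 4)/33 = 33/33 = 1

Summary (fraction, with percent):

explained: PC1 0.7576 (75.76%), PC2 0.1212 (12.12%), PC3 0.1212 (12.12%);  cumulative: 0.7576, 0.8788, 1


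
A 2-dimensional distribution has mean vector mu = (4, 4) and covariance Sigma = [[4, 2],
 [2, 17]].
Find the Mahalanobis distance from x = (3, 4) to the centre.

Step 1 — centre the observation: (x - mu) = (-1, 0).

Step 2 — invert Sigma. det(Sigma) = 4·17 - (2)² = 64.
  Sigma^{-1} = (1/det) · [[d, -b], [-b, a]] = [[0.2656, -0.0312],
 [-0.0312, 0.0625]].

Step 3 — form the quadratic (x - mu)^T · Sigma^{-1} · (x - mu):
  Sigma^{-1} · (x - mu) = (-0.2656, 0.0312).
  (x - mu)^T · [Sigma^{-1} · (x - mu)] = (-1)·(-0.2656) + (0)·(0.0312) = 0.2656.

Step 4 — take square root: d = √(0.2656) ≈ 0.5154.

d(x, mu) = √(0.2656) ≈ 0.5154
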